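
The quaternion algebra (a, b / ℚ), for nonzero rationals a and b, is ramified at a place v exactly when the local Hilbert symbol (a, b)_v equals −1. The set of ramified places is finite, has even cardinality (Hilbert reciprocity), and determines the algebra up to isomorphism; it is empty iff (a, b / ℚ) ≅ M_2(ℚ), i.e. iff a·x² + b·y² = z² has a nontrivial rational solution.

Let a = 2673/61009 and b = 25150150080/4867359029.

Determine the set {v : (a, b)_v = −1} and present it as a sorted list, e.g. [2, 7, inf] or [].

[3, 5, 11, 13]

(a, b) ≡ (33, 12155) mod (ℚ^×)²; places V = {2, 3, 5, 11, 13, 17, 19, ∞}.
(a,b)_∞: sgn(33)=+, sgn(12155)=+, so +1.
(a,b)_13: α=-2, u≡6; β=-3, v≡12 (mod 13); (6|13)=-1, (12|13)=+1; sign (−1)^0·-1^-3·+1^-2 = -1.
(a,b)_19: α=-2, u≡3; β=-4, v≡2 (mod 19); (3|19)=-1, (2|19)=-1; sign (−1)^0·-1^-4·-1^-2 = +1.
(a,b)_17: α=0, u≡16; β=-1, v≡13 (mod 17); (16|17)=+1, (13|17)=+1; sign (−1)^0·+1^-1·+1^0 = +1.
(a,b)_5: α=0, u≡2; β=1, v≡4 (mod 5); (2|5)=-1, (4|5)=+1; sign (−1)^0·-1^1·+1^0 = -1.
(a,b)_2: α=0, β=6; u≡1, v≡3 (mod 8); ε(u)ε(v)=0·1, αω(v)=0·1, βω(u)=6·0; sum ≡ 0  ⇒  +1.
(a,b)_11: α=1, u≡4; β=3, v≡9 (mod 11); (4|11)=+1, (9|11)=+1; sign (−1)^1·+1^3·+1^1 = -1.
(a,b)_3: α=5, u≡2; β=10, v≡2 (mod 3); (2|3)=-1, (2|3)=-1; sign (−1)^0·-1^10·-1^5 = -1.
|Ram(33, 12155)| = 4, even; anisotropic at {3, 5, 11, 13}.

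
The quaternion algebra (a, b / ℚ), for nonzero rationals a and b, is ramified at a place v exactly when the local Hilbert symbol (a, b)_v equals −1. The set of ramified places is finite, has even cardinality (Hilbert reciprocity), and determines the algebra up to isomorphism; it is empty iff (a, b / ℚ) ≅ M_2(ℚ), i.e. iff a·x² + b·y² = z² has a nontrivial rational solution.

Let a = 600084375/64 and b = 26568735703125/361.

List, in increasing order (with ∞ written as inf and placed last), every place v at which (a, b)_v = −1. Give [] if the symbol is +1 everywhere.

[3, 23]

(a, b) ≡ (15, 26565) mod (ℚ^×)²; places V = {2, 3, 5, 7, 11, 19, 23, ∞}.
(a,b)_23: α=2, u≡20; β=3, v≡15 (mod 23); (20|23)=-1, (15|23)=-1; sign (−1)^0·-1^3·-1^2 = -1.
(a,b)_11: α=2, u≡4; β=3, v≡7 (mod 11); (4|11)=+1, (7|11)=-1; sign (−1)^0·+1^3·-1^2 = +1.
(a,b)_19: α=0, u≡14; β=-2, v≡15 (mod 19); (14|19)=-1, (15|19)=-1; sign (−1)^0·-1^-2·-1^0 = +1.
(a,b)_7: α=0, u≡2; β=1, v≡2 (mod 7); (2|7)=+1, (2|7)=+1; sign (−1)^0·+1^1·+1^0 = +1.
(a,b)_5: α=5, u≡3; β=7, v≡2 (mod 5); (3|5)=-1, (2|5)=-1; sign (−1)^0·-1^7·-1^5 = +1.
(a,b)_∞: sgn(15)=+, sgn(26565)=+, so +1.
(a,b)_2: α=-6, β=0; u≡7, v≡5 (mod 8); ε(u)ε(v)=1·0, αω(v)=-6·1, βω(u)=0·0; sum ≡ 0  ⇒  +1.
(a,b)_3: α=1, u≡2; β=1, v≡2 (mod 3); (2|3)=-1, (2|3)=-1; sign (−1)^1·-1^1·-1^1 = -1.
|Ram(15, 26565)| = 2, even; anisotropic at {3, 23}.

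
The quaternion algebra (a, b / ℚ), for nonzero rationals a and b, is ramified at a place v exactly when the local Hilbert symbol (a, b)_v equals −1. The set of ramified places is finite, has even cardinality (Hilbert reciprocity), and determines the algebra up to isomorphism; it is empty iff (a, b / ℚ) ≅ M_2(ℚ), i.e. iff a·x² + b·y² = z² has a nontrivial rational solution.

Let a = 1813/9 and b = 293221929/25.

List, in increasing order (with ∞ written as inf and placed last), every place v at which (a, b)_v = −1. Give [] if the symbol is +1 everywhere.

[29, 37]

Mod squares: a ≡ 37, b ≡ 35409. Check v ∈ {∞, 2, 3, 5, 7, 11, 13, 29, 37}.
v=5: a=5^0·(≡2), b=5^-2·(≡4) mod 5; (2|5)=-1, (4|5)=+1; (−1)^{0·-2·2}·(-1)^-2·(+1)^0 = +1.
v=13: a=13^0·(≡5), b=13^2·(≡4) mod 13; (5|13)=-1, (4|13)=+1; (−1)^{0·2·6}·(-1)^2·(+1)^0 = +1.
v=2: v_2(a)=0, v_2(b)=0; units ≡ 5, 1 (mod 8); ε·ε+αω+βω = 0·0+0·0+0·1 ≡ 0  ⇒  (a,b)_2 = +1.
v=11: a=11^0·(≡1), b=11^1·(≡10) mod 11; (1|11)=+1, (10|11)=-1; (−1)^{0·1·5}·(+1)^1·(-1)^0 = +1.
v=7: a=7^2·(≡1), b=7^2·(≡6) mod 7; (1|7)=+1, (6|7)=-1; (−1)^{2·2·3}·(+1)^2·(-1)^2 = +1.
v=∞: 37 > 0 and 35409 > 0  ⇒  (a,b)_∞ = +1.
v=3: a=3^-2·(≡1), b=3^1·(≡1) mod 3; (1|3)=+1, (1|3)=+1; (−1)^{-2·1·1}·(+1)^1·(+1)^-2 = +1.
v=37: a=37^1·(≡26), b=37^1·(≡31) mod 37; (26|37)=+1, (31|37)=-1; (−1)^{1·1·18}·(+1)^1·(-1)^1 = -1.
v=29: a=29^0·(≡21), b=29^1·(≡17) mod 29; (21|29)=-1, (17|29)=-1; (−1)^{0·1·14}·(-1)^1·(-1)^0 = -1.
|Ram(37, 35409)| = 2, even; anisotropic at {29, 37}.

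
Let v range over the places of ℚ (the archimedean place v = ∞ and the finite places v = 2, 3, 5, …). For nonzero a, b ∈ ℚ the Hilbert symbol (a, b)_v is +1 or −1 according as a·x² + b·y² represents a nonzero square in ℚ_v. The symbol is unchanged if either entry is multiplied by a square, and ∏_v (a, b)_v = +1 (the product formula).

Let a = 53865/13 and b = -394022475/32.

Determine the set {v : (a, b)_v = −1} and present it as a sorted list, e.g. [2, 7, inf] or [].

(a, b) ≡ (8645, -22) mod (ℚ^×)²; places V = {2, 3, 5, 7, 11, 13, 19, ∞}.
(a,b)_13: α=-1, u≡6; β=0, v≡4 (mod 13); (6|13)=-1, (4|13)=+1; sign (−1)^0·-1^0·+1^-1 = +1.
(a,b)_2: α=0, β=-5; u≡5, v≡5 (mod 8); ε(u)ε(v)=0·0, αω(v)=0·1, βω(u)=-5·1; sum ≡ 1  ⇒  -1.
(a,b)_11: α=0, u≡10; β=1, v≡1 (mod 11); (10|11)=-1, (1|11)=+1; sign (−1)^0·-1^1·+1^0 = -1.
(a,b)_7: α=1, u≡5; β=2, v≡6 (mod 7); (5|7)=-1, (6|7)=-1; sign (−1)^0·-1^2·-1^1 = -1.
(a,b)_5: α=1, u≡1; β=2, v≡3 (mod 5); (1|5)=+1, (3|5)=-1; sign (−1)^0·+1^2·-1^1 = -1.
(a,b)_∞: sgn(8645)=+, sgn(-22)=−, so +1.
(a,b)_3: α=4, u≡2; β=4, v≡2 (mod 3); (2|3)=-1, (2|3)=-1; sign (−1)^0·-1^4·-1^4 = +1.
(a,b)_19: α=1, u≡12; β=2, v≡16 (mod 19); (12|19)=-1, (16|19)=+1; sign (−1)^0·-1^2·+1^1 = +1.
|Ram(8645, -22)| = 4, even; anisotropic at {2, 5, 7, 11}.

[2, 5, 7, 11]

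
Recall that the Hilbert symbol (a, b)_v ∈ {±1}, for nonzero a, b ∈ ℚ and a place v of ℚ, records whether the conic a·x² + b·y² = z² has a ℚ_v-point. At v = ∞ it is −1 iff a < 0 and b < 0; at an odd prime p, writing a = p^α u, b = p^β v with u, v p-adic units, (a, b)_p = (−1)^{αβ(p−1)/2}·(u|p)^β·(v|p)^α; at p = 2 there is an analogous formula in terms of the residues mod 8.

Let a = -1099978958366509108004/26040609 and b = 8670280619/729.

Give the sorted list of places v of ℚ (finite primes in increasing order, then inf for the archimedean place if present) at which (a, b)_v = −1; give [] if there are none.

[2, 13, 17, 43]

Mod squares: a ≡ -41, b ≡ 30000971. Check v ∈ {∞, 2, 3, 7, 11, 13, 17, 23, 41, 43}.
v=23: a=23^2·(≡22), b=23^0·(≡8) mod 23; (22|23)=-1, (8|23)=+1; (−1)^{2·0·11}·(-1)^0·(+1)^2 = +1.
v=∞: -41 < 0 and 30000971 > 0  ⇒  (a,b)_∞ = +1.
v=17: a=17^6·(≡12), b=17^3·(≡12) mod 17; (12|17)=-1, (12|17)=-1; (−1)^{6·3·8}·(-1)^3·(-1)^6 = -1.
v=43: a=43^2·(≡29), b=43^1·(≡3) mod 43; (29|43)=-1, (3|43)=-1; (−1)^{2·1·21}·(-1)^1·(-1)^2 = -1.
v=3: a=3^-12·(≡1), b=3^-6·(≡2) mod 3; (1|3)=+1, (2|3)=-1; (−1)^{-12·-6·1}·(+1)^-6·(-1)^-12 = +1.
v=11: a=11^0·(≡4), b=11^1·(≡10) mod 11; (4|11)=+1, (10|11)=-1; (−1)^{0·1·5}·(+1)^1·(-1)^0 = +1.
v=41: a=41^3·(≡8), b=41^1·(≡31) mod 41; (8|41)=+1, (31|41)=+1; (−1)^{3·1·20}·(+1)^1·(+1)^3 = +1.
v=13: a=13^2·(≡2), b=13^1·(≡8) mod 13; (2|13)=-1, (8|13)=-1; (−1)^{2·1·6}·(-1)^1·(-1)^2 = -1.
v=7: a=7^-2·(≡2), b=7^1·(≡3) mod 7; (2|7)=+1, (3|7)=-1; (−1)^{-2·1·3}·(+1)^1·(-1)^-2 = +1.
v=2: v_2(a)=2, v_2(b)=0; units ≡ 7, 3 (mod 8); ε·ε+αω+βω = 1·1+2·1+0·0 ≡ 1  ⇒  (a,b)_2 = -1.
(-41, 30000971 / ℚ) ramifies at {2, 13, 17, 43}: a division algebra.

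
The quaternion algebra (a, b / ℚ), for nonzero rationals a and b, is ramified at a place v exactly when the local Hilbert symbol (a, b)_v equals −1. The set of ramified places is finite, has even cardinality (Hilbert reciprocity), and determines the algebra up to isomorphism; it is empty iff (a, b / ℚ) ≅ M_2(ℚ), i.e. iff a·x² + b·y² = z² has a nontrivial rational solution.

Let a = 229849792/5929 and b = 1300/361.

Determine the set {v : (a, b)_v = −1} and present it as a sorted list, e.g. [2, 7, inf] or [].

Mod squares: a ≡ 43, b ≡ 13. Check v ∈ {∞, 2, 5, 7, 11, 13, 17, 19, 43}.
v=5: a=5^0·(≡3), b=5^2·(≡2) mod 5; (3|5)=-1, (2|5)=-1; (−1)^{0·2·2}·(-1)^2·(-1)^0 = +1.
v=19: a=19^0·(≡9), b=19^-2·(≡8) mod 19; (9|19)=+1, (8|19)=-1; (−1)^{0·-2·9}·(+1)^-2·(-1)^0 = +1.
v=17: a=17^4·(≡9), b=17^0·(≡2) mod 17; (9|17)=+1, (2|17)=+1; (−1)^{4·0·8}·(+1)^0·(+1)^4 = +1.
v=13: a=13^0·(≡3), b=13^1·(≡10) mod 13; (3|13)=+1, (10|13)=+1; (−1)^{0·1·6}·(+1)^1·(+1)^0 = +1.
v=7: a=7^-2·(≡2), b=7^0·(≡3) mod 7; (2|7)=+1, (3|7)=-1; (−1)^{-2·0·3}·(+1)^0·(-1)^-2 = +1.
v=2: v_2(a)=6, v_2(b)=2; units ≡ 3, 5 (mod 8); ε·ε+αω+βω = 1·0+6·1+2·1 ≡ 0  ⇒  (a,b)_2 = +1.
v=11: a=11^-2·(≡8), b=11^0·(≡10) mod 11; (8|11)=-1, (10|11)=-1; (−1)^{-2·0·5}·(-1)^0·(-1)^-2 = +1.
v=∞: 43 > 0 and 13 > 0  ⇒  (a,b)_∞ = +1.
v=43: a=43^1·(≡23), b=43^0·(≡36) mod 43; (23|43)=+1, (36|43)=+1; (−1)^{1·0·21}·(+1)^0·(+1)^1 = +1.
Ram(a, b) = ∅: the form 43·x² + 13·y² − z² is isotropic over every ℚ_v, so by Hasse–Minkowski it is isotropic over ℚ.

[]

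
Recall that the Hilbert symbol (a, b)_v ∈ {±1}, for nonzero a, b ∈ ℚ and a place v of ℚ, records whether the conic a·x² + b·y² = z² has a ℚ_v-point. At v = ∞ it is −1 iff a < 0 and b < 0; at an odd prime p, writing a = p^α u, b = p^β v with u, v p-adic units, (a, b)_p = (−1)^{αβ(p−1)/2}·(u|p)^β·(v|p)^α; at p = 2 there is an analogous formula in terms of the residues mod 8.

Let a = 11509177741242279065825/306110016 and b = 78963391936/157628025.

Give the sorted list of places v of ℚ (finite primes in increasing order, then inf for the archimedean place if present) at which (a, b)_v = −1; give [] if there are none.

(a, b) ≡ (36593, 10196719) mod (ℚ^×)²; places V = {2, 3, 5, 11, 13, 17, 23, 29, 31, 37, 43, ∞}.
(a,b)_5: α=2, u≡3; β=-2, v≡1 (mod 5); (3|5)=-1, (1|5)=+1; sign (−1)^0·-1^-2·+1^2 = +1.
(a,b)_29: α=2, u≡20; β=1, v≡11 (mod 29); (20|29)=+1, (11|29)=-1; sign (−1)^0·+1^1·-1^2 = +1.
(a,b)_13: α=2, u≡11; β=1, v≡8 (mod 13); (11|13)=-1, (8|13)=-1; sign (−1)^0·-1^1·-1^2 = -1.
(a,b)_∞: sgn(36593)=+, sgn(10196719)=+, so +1.
(a,b)_23: α=1, u≡8; β=0, v≡7 (mod 23); (8|23)=+1, (7|23)=-1; sign (−1)^0·+1^0·-1^1 = -1.
(a,b)_43: α=3, u≡5; β=1, v≡38 (mod 43); (5|43)=-1, (38|43)=+1; sign (−1)^1·-1^1·+1^3 = +1.
(a,b)_2: α=-6, β=6; u≡1, v≡7 (mod 8); ε(u)ε(v)=0·1, αω(v)=-6·0, βω(u)=6·0; sum ≡ 0  ⇒  +1.
(a,b)_31: α=0, u≡15; β=-2, v≡27 (mod 31); (15|31)=-1, (27|31)=-1; sign (−1)^0·-1^-2·-1^0 = +1.
(a,b)_3: α=-14, u≡2; β=-8, v≡1 (mod 3); (2|3)=-1, (1|3)=+1; sign (−1)^0·-1^-8·+1^-14 = +1.
(a,b)_37: α=3, u≡36; β=1, v≡16 (mod 37); (36|37)=+1, (16|37)=+1; sign (−1)^0·+1^1·+1^3 = +1.
(a,b)_11: α=2, u≡10; β=2, v≡9 (mod 11); (10|11)=-1, (9|11)=+1; sign (−1)^0·-1^2·+1^2 = +1.
(a,b)_17: α=2, u≡1; β=1, v≡9 (mod 17); (1|17)=+1, (9|17)=+1; sign (−1)^0·+1^1·+1^2 = +1.
|Ram(36593, 10196719)| = 2, even; anisotropic at {13, 23}.

[13, 23]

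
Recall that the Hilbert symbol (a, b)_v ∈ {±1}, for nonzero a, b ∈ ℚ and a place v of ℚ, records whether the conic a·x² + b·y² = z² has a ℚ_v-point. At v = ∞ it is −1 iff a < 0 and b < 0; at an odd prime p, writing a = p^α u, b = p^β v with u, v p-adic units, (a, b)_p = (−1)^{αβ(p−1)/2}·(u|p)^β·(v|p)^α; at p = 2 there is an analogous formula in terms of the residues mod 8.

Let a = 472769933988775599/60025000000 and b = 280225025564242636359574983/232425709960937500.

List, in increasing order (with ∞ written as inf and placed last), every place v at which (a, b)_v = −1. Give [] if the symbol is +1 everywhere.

[11, 29]

(a, b) ≡ (319, 4081) mod (ℚ^×)²; places V = {2, 3, 5, 7, 11, 17, 23, 29, 53, ∞}.
(a,b)_∞: sgn(319)=+, sgn(4081)=+, so +1.
(a,b)_53: α=2, u≡42; β=3, v≡15 (mod 53); (42|53)=+1, (15|53)=+1; sign (−1)^0·+1^3·+1^2 = +1.
(a,b)_2: α=-6, β=-2; u≡7, v≡1 (mod 8); ε(u)ε(v)=1·0, αω(v)=-6·0, βω(u)=-2·0; sum ≡ 0  ⇒  +1.
(a,b)_11: α=5, u≡6; β=5, v≡6 (mod 11); (6|11)=-1, (6|11)=-1; sign (−1)^1·-1^5·-1^5 = -1.
(a,b)_23: α=2, u≡15; β=4, v≡15 (mod 23); (15|23)=-1, (15|23)=-1; sign (−1)^0·-1^4·-1^2 = +1.
(a,b)_5: α=-8, u≡1; β=-12, v≡1 (mod 5); (1|5)=+1, (1|5)=+1; sign (−1)^0·+1^-12·+1^-8 = +1.
(a,b)_7: α=-4, u≡2; β=-7, v≡2 (mod 7); (2|7)=+1, (2|7)=+1; sign (−1)^0·+1^-7·+1^-4 = +1.
(a,b)_29: α=3, u≡15; β=4, v≡15 (mod 29); (15|29)=-1, (15|29)=-1; sign (−1)^0·-1^4·-1^3 = -1.
(a,b)_17: α=0, u≡1; β=-2, v≡9 (mod 17); (1|17)=+1, (9|17)=+1; sign (−1)^0·+1^-2·+1^0 = +1.
(a,b)_3: α=4, u≡1; β=10, v≡1 (mod 3); (1|3)=+1, (1|3)=+1; sign (−1)^0·+1^10·+1^4 = +1.
(319, 4081 / ℚ) ramifies at {11, 29}: a division algebra.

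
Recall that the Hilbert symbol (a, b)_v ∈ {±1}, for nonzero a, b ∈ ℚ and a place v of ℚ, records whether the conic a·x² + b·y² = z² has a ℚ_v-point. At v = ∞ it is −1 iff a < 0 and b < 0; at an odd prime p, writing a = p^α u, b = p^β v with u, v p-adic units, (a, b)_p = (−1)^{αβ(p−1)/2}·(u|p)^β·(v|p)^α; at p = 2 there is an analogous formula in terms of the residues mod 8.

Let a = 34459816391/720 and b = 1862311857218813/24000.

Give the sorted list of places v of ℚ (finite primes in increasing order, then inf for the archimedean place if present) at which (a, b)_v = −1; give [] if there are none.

[2, 7]

Mod squares: a ≡ 595, b ≡ 1155. Check v ∈ {∞, 2, 3, 5, 7, 11, 13, 17}.
v=∞: 595 > 0 and 1155 > 0  ⇒  (a,b)_∞ = +1.
v=7: a=7^3·(≡2), b=7^3·(≡2) mod 7; (2|7)=+1, (2|7)=+1; (−1)^{3·3·3}·(+1)^3·(+1)^3 = -1.
v=3: a=3^-2·(≡1), b=3^-1·(≡1) mod 3; (1|3)=+1, (1|3)=+1; (−1)^{-2·-1·1}·(+1)^-1·(+1)^-2 = +1.
v=2: v_2(a)=-4, v_2(b)=-6; units ≡ 3, 3 (mod 8); ε·ε+αω+βω = 1·1+-4·1+-6·1 ≡ 1  ⇒  (a,b)_2 = -1.
v=13: a=13^2·(≡9), b=13^2·(≡6) mod 13; (9|13)=+1, (6|13)=-1; (−1)^{2·2·6}·(+1)^2·(-1)^2 = +1.
v=5: a=5^-1·(≡4), b=5^-3·(≡4) mod 5; (4|5)=+1, (4|5)=+1; (−1)^{-1·-3·2}·(+1)^-3·(+1)^-1 = +1.
v=17: a=17^3·(≡16), b=17^6·(≡8) mod 17; (16|17)=+1, (8|17)=+1; (−1)^{3·6·8}·(+1)^6·(+1)^3 = +1.
v=11: a=11^2·(≡9), b=11^3·(≡2) mod 11; (9|11)=+1, (2|11)=-1; (−1)^{2·3·5}·(+1)^3·(-1)^2 = +1.
(595, 1155 / ℚ) ramifies at {2, 7}: a division algebra.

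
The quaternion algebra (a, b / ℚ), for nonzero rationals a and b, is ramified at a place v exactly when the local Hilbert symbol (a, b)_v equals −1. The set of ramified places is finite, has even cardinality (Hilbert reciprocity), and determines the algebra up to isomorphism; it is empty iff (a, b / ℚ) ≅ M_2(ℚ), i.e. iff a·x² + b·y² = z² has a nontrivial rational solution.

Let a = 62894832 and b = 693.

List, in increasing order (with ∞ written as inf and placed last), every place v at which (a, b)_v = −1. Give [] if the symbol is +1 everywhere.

[3, 7]

Mod squares: a ≡ 663, b ≡ 77. Check v ∈ {∞, 2, 3, 7, 11, 13, 17}.
v=11: a=11^2·(≡9), b=11^1·(≡8) mod 11; (9|11)=+1, (8|11)=-1; (−1)^{2·1·5}·(+1)^1·(-1)^2 = +1.
v=3: a=3^1·(≡2), b=3^2·(≡2) mod 3; (2|3)=-1, (2|3)=-1; (−1)^{1·2·1}·(-1)^2·(-1)^1 = -1.
v=13: a=13^1·(≡10), b=13^0·(≡4) mod 13; (10|13)=+1, (4|13)=+1; (−1)^{1·0·6}·(+1)^0·(+1)^1 = +1.
v=∞: 663 > 0 and 77 > 0  ⇒  (a,b)_∞ = +1.
v=17: a=17^1·(≡3), b=17^0·(≡13) mod 17; (3|17)=-1, (13|17)=+1; (−1)^{1·0·8}·(-1)^0·(+1)^1 = +1.
v=2: v_2(a)=4, v_2(b)=0; units ≡ 7, 5 (mod 8); ε·ε+αω+βω = 1·0+4·1+0·0 ≡ 0  ⇒  (a,b)_2 = +1.
v=7: a=7^2·(≡6), b=7^1·(≡1) mod 7; (6|7)=-1, (1|7)=+1; (−1)^{2·1·3}·(-1)^1·(+1)^2 = -1.
Ram(663, 77) = {3, 7}; no ℚ_3-point on the conic.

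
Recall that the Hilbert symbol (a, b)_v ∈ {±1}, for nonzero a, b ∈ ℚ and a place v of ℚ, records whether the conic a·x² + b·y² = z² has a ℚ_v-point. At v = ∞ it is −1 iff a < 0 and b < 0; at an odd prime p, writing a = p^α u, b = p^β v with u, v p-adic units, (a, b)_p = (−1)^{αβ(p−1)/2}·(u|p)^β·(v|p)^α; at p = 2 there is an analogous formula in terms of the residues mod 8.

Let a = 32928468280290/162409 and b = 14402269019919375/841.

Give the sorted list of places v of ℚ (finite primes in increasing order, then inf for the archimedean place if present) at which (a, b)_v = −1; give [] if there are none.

[3, 37]

(a, b) ≡ (864690, 11951) mod (ℚ^×)²; places V = {2, 3, 5, 7, 11, 13, 17, 19, 29, 31, 37, 41, ∞}.
(a,b)_2: α=1, β=0; u≡1, v≡7 (mod 8); ε(u)ε(v)=0·1, αω(v)=1·0, βω(u)=0·0; sum ≡ 0  ⇒  +1.
(a,b)_41: α=1, u≡21; β=2, v≡37 (mod 41); (21|41)=+1, (37|41)=+1; sign (−1)^0·+1^2·+1^1 = +1.
(a,b)_∞: sgn(864690)=+, sgn(11951)=+, so +1.
(a,b)_37: α=1, u≡18; β=1, v≡3 (mod 37); (18|37)=-1, (3|37)=+1; sign (−1)^0·-1^1·+1^1 = -1.
(a,b)_7: α=0, u≡1; β=2, v≡4 (mod 7); (1|7)=+1, (4|7)=+1; sign (−1)^0·+1^2·+1^0 = +1.
(a,b)_13: α=-2, u≡2; β=0, v≡4 (mod 13); (2|13)=-1, (4|13)=+1; sign (−1)^0·-1^0·+1^-2 = +1.
(a,b)_17: α=2, u≡9; β=3, v≡14 (mod 17); (9|17)=+1, (14|17)=-1; sign (−1)^0·+1^3·-1^2 = +1.
(a,b)_19: α=1, u≡5; β=1, v≡12 (mod 19); (5|19)=+1, (12|19)=-1; sign (−1)^1·+1^1·-1^1 = +1.
(a,b)_5: α=1, u≡2; β=4, v≡1 (mod 5); (2|5)=-1, (1|5)=+1; sign (−1)^0·-1^4·+1^1 = +1.
(a,b)_3: α=3, u≡2; β=4, v≡2 (mod 3); (2|3)=-1, (2|3)=-1; sign (−1)^0·-1^4·-1^3 = -1.
(a,b)_11: α=4, u≡2; β=0, v≡9 (mod 11); (2|11)=-1, (9|11)=+1; sign (−1)^0·-1^0·+1^4 = +1.
(a,b)_31: α=-2, u≡2; β=0, v≡5 (mod 31); (2|31)=+1, (5|31)=+1; sign (−1)^0·+1^0·+1^-2 = +1.
(a,b)_29: α=0, u≡17; β=-2, v≡11 (mod 29); (17|29)=-1, (11|29)=-1; sign (−1)^0·-1^-2·-1^0 = +1.
|Ram(864690, 11951)| = 2, even; anisotropic at {3, 37}.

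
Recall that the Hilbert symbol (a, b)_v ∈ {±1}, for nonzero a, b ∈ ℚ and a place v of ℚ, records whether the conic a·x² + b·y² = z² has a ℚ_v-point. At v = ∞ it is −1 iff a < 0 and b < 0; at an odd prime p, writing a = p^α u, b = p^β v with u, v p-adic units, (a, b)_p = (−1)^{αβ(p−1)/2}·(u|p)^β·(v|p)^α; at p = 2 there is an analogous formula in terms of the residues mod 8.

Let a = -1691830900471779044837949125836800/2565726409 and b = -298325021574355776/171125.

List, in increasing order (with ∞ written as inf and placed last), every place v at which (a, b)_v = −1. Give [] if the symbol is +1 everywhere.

[2, 3, 5, 23, 29, inf]

Mod squares: a ≡ -897, b ≡ -476905. Check v ∈ {∞, 2, 3, 5, 7, 11, 13, 23, 29, 37}.
v=13: a=13^1·(≡4), b=13^1·(≡12) mod 13; (4|13)=+1, (12|13)=+1; (−1)^{1·1·6}·(+1)^1·(+1)^1 = +1.
v=23: a=23^3·(≡19), b=23^1·(≡15) mod 23; (19|23)=-1, (15|23)=-1; (−1)^{3·1·11}·(-1)^1·(-1)^3 = -1.
v=7: a=7^6·(≡3), b=7^2·(≡3) mod 7; (3|7)=-1, (3|7)=-1; (−1)^{6·2·3}·(-1)^2·(-1)^6 = +1.
v=∞: -897 < 0 and -476905 < 0  ⇒  (a,b)_∞ = -1.
v=11: a=11^6·(≡5), b=11^5·(≡8) mod 11; (5|11)=+1, (8|11)=-1; (−1)^{6·5·5}·(+1)^5·(-1)^6 = +1.
v=3: a=3^11·(≡1), b=3^4·(≡2) mod 3; (1|3)=+1, (2|3)=-1; (−1)^{11·4·1}·(+1)^4·(-1)^11 = -1.
v=37: a=37^-6·(≡26), b=37^-2·(≡4) mod 37; (26|37)=+1, (4|37)=+1; (−1)^{-6·-2·18}·(+1)^-2·(+1)^-6 = +1.
v=2: v_2(a)=14, v_2(b)=6; units ≡ 7, 7 (mod 8); ε·ε+αω+βω = 1·1+14·0+6·0 ≡ 1  ⇒  (a,b)_2 = -1.
v=5: a=5^2·(≡2), b=5^-3·(≡1) mod 5; (2|5)=-1, (1|5)=+1; (−1)^{2·-3·2}·(-1)^-3·(+1)^2 = -1.
v=29: a=29^4·(≡21), b=29^3·(≡27) mod 29; (21|29)=-1, (27|29)=-1; (−1)^{4·3·14}·(-1)^3·(-1)^4 = -1.
Ram(-897, -476905) = {2, 3, 5, 23, 29, ∞}; no ℚ_2-point on the conic.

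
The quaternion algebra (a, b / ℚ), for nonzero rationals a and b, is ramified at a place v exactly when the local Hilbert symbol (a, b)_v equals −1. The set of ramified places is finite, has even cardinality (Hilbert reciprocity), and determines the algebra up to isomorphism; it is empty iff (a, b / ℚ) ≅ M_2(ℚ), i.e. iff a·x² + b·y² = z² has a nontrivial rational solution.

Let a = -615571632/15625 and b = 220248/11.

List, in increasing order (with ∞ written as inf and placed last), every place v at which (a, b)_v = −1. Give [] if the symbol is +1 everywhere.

Mod squares: a ≡ -5083, b ≡ 67298. Check v ∈ {∞, 2, 3, 5, 7, 11, 13, 17, 19, 23, 29}.
v=13: a=13^1·(≡9), b=13^0·(≡12) mod 13; (9|13)=+1, (12|13)=+1; (−1)^{1·0·6}·(+1)^0·(+1)^1 = +1.
v=7: a=7^0·(≡3), b=7^1·(≡5) mod 7; (3|7)=-1, (5|7)=-1; (−1)^{0·1·3}·(-1)^1·(-1)^0 = -1.
v=29: a=29^2·(≡18), b=29^0·(≡2) mod 29; (18|29)=-1, (2|29)=-1; (−1)^{2·0·14}·(-1)^0·(-1)^2 = +1.
v=3: a=3^2·(≡2), b=3^2·(≡2) mod 3; (2|3)=-1, (2|3)=-1; (−1)^{2·2·1}·(-1)^2·(-1)^2 = +1.
v=2: v_2(a)=4, v_2(b)=3; units ≡ 5, 1 (mod 8); ε·ε+αω+βω = 0·0+4·0+3·1 ≡ 1  ⇒  (a,b)_2 = -1.
v=23: a=23^1·(≡13), b=23^1·(≡7) mod 23; (13|23)=+1, (7|23)=-1; (−1)^{1·1·11}·(+1)^1·(-1)^1 = +1.
v=∞: -5083 < 0 and 67298 > 0  ⇒  (a,b)_∞ = +1.
v=11: a=11^0·(≡10), b=11^-1·(≡6) mod 11; (10|11)=-1, (6|11)=-1; (−1)^{0·-1·5}·(-1)^-1·(-1)^0 = -1.
v=17: a=17^1·(≡3), b=17^0·(≡12) mod 17; (3|17)=-1, (12|17)=-1; (−1)^{1·0·8}·(-1)^0·(-1)^1 = -1.
v=5: a=5^-6·(≡3), b=5^0·(≡3) mod 5; (3|5)=-1, (3|5)=-1; (−1)^{-6·0·2}·(-1)^0·(-1)^-6 = +1.
v=19: a=19^0·(≡11), b=19^1·(≡14) mod 19; (11|19)=+1, (14|19)=-1; (−1)^{0·1·9}·(+1)^1·(-1)^0 = +1.
|Ram(-5083, 67298)| = 4, even; anisotropic at {2, 7, 11, 17}.

[2, 7, 11, 17]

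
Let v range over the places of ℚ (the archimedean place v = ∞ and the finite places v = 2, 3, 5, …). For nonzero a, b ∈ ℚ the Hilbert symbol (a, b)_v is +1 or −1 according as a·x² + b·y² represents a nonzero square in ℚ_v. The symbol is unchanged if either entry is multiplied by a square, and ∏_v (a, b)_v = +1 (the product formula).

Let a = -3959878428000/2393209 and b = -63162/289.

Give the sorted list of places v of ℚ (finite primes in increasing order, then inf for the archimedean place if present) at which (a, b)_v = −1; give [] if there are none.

(a, b) ≡ (-12470, -58) mod (ℚ^×)²; places V = {2, 3, 5, 7, 11, 13, 17, 29, 43, ∞}.
(a,b)_7: α=-2, u≡1; β=0, v≡3 (mod 7); (1|7)=+1, (3|7)=-1; sign (−1)^0·+1^0·-1^-2 = +1.
(a,b)_13: α=-2, u≡3; β=0, v≡6 (mod 13); (3|13)=+1, (6|13)=-1; sign (−1)^0·+1^0·-1^-2 = +1.
(a,b)_29: α=1, u≡4; β=1, v≡3 (mod 29); (4|29)=+1, (3|29)=-1; sign (−1)^0·+1^1·-1^1 = -1.
(a,b)_5: α=3, u≡4; β=0, v≡2 (mod 5); (4|5)=+1, (2|5)=-1; sign (−1)^0·+1^0·-1^3 = -1.
(a,b)_43: α=1, u≡38; β=0, v≡39 (mod 43); (38|43)=+1, (39|43)=-1; sign (−1)^0·+1^0·-1^1 = -1.
(a,b)_∞: sgn(-12470)=−, sgn(-58)=−, so -1.
(a,b)_17: α=-2, u≡13; β=-2, v≡10 (mod 17); (13|17)=+1, (10|17)=-1; sign (−1)^0·+1^-2·-1^-2 = +1.
(a,b)_2: α=5, β=1; u≡5, v≡3 (mod 8); ε(u)ε(v)=0·1, αω(v)=5·1, βω(u)=1·1; sum ≡ 0  ⇒  +1.
(a,b)_3: α=8, u≡1; β=2, v≡2 (mod 3); (1|3)=+1, (2|3)=-1; sign (−1)^0·+1^2·-1^8 = +1.
(a,b)_11: α=2, u≡5; β=2, v≡2 (mod 11); (5|11)=+1, (2|11)=-1; sign (−1)^0·+1^2·-1^2 = +1.
(-12470, -58 / ℚ) ramifies at {5, 29, 43, ∞}: a division algebra.

[5, 29, 43, inf]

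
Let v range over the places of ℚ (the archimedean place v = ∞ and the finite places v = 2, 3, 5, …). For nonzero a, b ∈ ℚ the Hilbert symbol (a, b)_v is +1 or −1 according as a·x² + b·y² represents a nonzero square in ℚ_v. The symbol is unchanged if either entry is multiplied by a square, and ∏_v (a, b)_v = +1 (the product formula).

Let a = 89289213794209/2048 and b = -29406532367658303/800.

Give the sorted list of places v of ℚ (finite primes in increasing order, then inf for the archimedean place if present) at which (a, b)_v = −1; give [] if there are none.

(a, b) ≡ (2, -25806) mod (ℚ^×)²; places V = {2, 3, 5, 11, 13, 17, 23, ∞}.
(a,b)_3: α=0, u≡2; β=7, v≡2 (mod 3); (2|3)=-1, (2|3)=-1; sign (−1)^0·-1^7·-1^0 = -1.
(a,b)_2: α=-11, β=-5; u≡1, v≡1 (mod 8); ε(u)ε(v)=0·0, αω(v)=-11·0, βω(u)=-5·0; sum ≡ 0  ⇒  +1.
(a,b)_23: α=2, u≡8; β=3, v≡22 (mod 23); (8|23)=+1, (22|23)=-1; sign (−1)^0·+1^3·-1^2 = +1.
(a,b)_∞: sgn(2)=+, sgn(-25806)=−, so +1.
(a,b)_13: α=6, u≡8; β=2, v≡9 (mod 13); (8|13)=-1, (9|13)=+1; sign (−1)^0·-1^2·+1^6 = +1.
(a,b)_11: α=2, u≡8; β=3, v≡7 (mod 11); (8|11)=-1, (7|11)=-1; sign (−1)^0·-1^3·-1^2 = -1.
(a,b)_17: α=2, u≡8; β=3, v≡14 (mod 17); (8|17)=+1, (14|17)=-1; sign (−1)^0·+1^3·-1^2 = +1.
(a,b)_5: α=0, u≡3; β=-2, v≡1 (mod 5); (3|5)=-1, (1|5)=+1; sign (−1)^0·-1^-2·+1^0 = +1.
Ram(2, -25806) = {3, 11}; no ℚ_3-point on the conic.

[3, 11]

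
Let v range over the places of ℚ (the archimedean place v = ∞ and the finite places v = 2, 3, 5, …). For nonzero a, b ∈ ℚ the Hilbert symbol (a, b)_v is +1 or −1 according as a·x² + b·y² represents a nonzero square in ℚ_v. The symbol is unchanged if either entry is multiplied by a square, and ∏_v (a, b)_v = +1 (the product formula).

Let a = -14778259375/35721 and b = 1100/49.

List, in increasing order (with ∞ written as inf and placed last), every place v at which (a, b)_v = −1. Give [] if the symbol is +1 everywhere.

[11, 17]

Mod squares: a ≡ -1615, b ≡ 11. Check v ∈ {∞, 2, 3, 5, 7, 11, 17, 19}.
v=2: v_2(a)=0, v_2(b)=2; units ≡ 1, 3 (mod 8); ε·ε+αω+βω = 0·1+0·1+2·0 ≡ 0  ⇒  (a,b)_2 = +1.
v=5: a=5^5·(≡2), b=5^2·(≡1) mod 5; (2|5)=-1, (1|5)=+1; (−1)^{5·2·2}·(-1)^2·(+1)^5 = +1.
v=11: a=11^4·(≡10), b=11^1·(≡9) mod 11; (10|11)=-1, (9|11)=+1; (−1)^{4·1·5}·(-1)^1·(+1)^4 = -1.
v=3: a=3^-6·(≡2), b=3^0·(≡2) mod 3; (2|3)=-1, (2|3)=-1; (−1)^{-6·0·1}·(-1)^0·(-1)^-6 = +1.
v=19: a=19^1·(≡8), b=19^0·(≡5) mod 19; (8|19)=-1, (5|19)=+1; (−1)^{1·0·9}·(-1)^0·(+1)^1 = +1.
v=∞: -1615 < 0 and 11 > 0  ⇒  (a,b)_∞ = +1.
v=17: a=17^1·(≡6), b=17^0·(≡11) mod 17; (6|17)=-1, (11|17)=-1; (−1)^{1·0·8}·(-1)^0·(-1)^1 = -1.
v=7: a=7^-2·(≡2), b=7^-2·(≡1) mod 7; (2|7)=+1, (1|7)=+1; (−1)^{-2·-2·3}·(+1)^-2·(+1)^-2 = +1.
Ram(-1615, 11) = {11, 17}; no ℚ_11-point on the conic.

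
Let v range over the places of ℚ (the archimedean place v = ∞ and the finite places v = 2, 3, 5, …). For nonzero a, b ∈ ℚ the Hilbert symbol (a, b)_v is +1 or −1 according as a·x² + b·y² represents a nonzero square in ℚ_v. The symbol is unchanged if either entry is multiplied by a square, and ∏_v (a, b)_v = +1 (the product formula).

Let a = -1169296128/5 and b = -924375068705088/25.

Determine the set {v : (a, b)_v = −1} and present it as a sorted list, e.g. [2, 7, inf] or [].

Mod squares: a ≡ -15015, b ≡ -13. Check v ∈ {∞, 2, 3, 5, 7, 11, 13}.
v=2: v_2(a)=8, v_2(b)=6; units ≡ 1, 3 (mod 8); ε·ε+αω+βω = 0·1+8·1+6·0 ≡ 0  ⇒  (a,b)_2 = +1.
v=5: a=5^-1·(≡2), b=5^-2·(≡2) mod 5; (2|5)=-1, (2|5)=-1; (−1)^{-1·-2·2}·(-1)^-2·(-1)^-1 = -1.
v=3: a=3^3·(≡2), b=3^8·(≡2) mod 3; (2|3)=-1, (2|3)=-1; (−1)^{3·8·1}·(-1)^8·(-1)^3 = -1.
v=7: a=7^1·(≡1), b=7^2·(≡1) mod 7; (1|7)=+1, (1|7)=+1; (−1)^{1·2·3}·(+1)^2·(+1)^1 = +1.
v=11: a=11^1·(≡8), b=11^2·(≡9) mod 11; (8|11)=-1, (9|11)=+1; (−1)^{1·2·5}·(-1)^2·(+1)^1 = +1.
v=13: a=13^3·(≡7), b=13^5·(≡4) mod 13; (7|13)=-1, (4|13)=+1; (−1)^{3·5·6}·(-1)^5·(+1)^3 = -1.
v=∞: -15015 < 0 and -13 < 0  ⇒  (a,b)_∞ = -1.
|Ram(-15015, -13)| = 4, even; anisotropic at {3, 5, 13, ∞}.

[3, 5, 13, inf]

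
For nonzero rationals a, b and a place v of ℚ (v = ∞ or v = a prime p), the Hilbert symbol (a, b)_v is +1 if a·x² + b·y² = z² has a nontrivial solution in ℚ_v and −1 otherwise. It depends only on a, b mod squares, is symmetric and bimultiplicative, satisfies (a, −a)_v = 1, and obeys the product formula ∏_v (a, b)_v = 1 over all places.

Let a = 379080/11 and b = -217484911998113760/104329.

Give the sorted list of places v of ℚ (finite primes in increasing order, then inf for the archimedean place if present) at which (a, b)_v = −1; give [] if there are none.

Mod squares: a ≡ 1430, b ≡ -910. Check v ∈ {∞, 2, 3, 5, 7, 11, 13, 17, 19}.
v=2: v_2(a)=3, v_2(b)=5; units ≡ 3, 1 (mod 8); ε·ε+αω+βω = 1·0+3·0+5·1 ≡ 1  ⇒  (a,b)_2 = -1.
v=13: a=13^1·(≡6), b=13^5·(≡11) mod 13; (6|13)=-1, (11|13)=-1; (−1)^{1·5·6}·(-1)^5·(-1)^1 = +1.
v=11: a=11^-1·(≡9), b=11^4·(≡5) mod 11; (9|11)=+1, (5|11)=+1; (−1)^{-1·4·5}·(+1)^4·(+1)^-1 = +1.
v=3: a=3^6·(≡2), b=3^6·(≡2) mod 3; (2|3)=-1, (2|3)=-1; (−1)^{6·6·1}·(-1)^6·(-1)^6 = +1.
v=17: a=17^0·(≡9), b=17^-2·(≡2) mod 17; (9|17)=+1, (2|17)=+1; (−1)^{0·-2·8}·(+1)^-2·(+1)^0 = +1.
v=∞: 1430 > 0 and -910 < 0  ⇒  (a,b)_∞ = +1.
v=7: a=7^0·(≡4), b=7^3·(≡3) mod 7; (4|7)=+1, (3|7)=-1; (−1)^{0·3·3}·(+1)^3·(-1)^0 = +1.
v=5: a=5^1·(≡1), b=5^1·(≡2) mod 5; (1|5)=+1, (2|5)=-1; (−1)^{1·1·2}·(+1)^1·(-1)^1 = -1.
v=19: a=19^0·(≡1), b=19^-2·(≡10) mod 19; (1|19)=+1, (10|19)=-1; (−1)^{0·-2·9}·(+1)^-2·(-1)^0 = +1.
(1430, -910 / ℚ) ramifies at {2, 5}: a division algebra.

[2, 5]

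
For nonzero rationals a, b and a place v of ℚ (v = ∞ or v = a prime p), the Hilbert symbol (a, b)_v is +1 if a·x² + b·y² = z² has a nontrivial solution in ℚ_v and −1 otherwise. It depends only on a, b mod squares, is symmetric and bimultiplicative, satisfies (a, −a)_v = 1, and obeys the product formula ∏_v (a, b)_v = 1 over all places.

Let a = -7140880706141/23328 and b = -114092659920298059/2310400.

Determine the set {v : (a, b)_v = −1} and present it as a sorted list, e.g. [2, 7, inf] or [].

[2, 11, 41, inf]

(a, b) ≡ (-58, -451) mod (ℚ^×)²; places V = {2, 3, 5, 7, 11, 13, 19, 29, 41, ∞}.
(a,b)_19: α=2, u≡8; β=-2, v≡1 (mod 19); (8|19)=-1, (1|19)=+1; sign (−1)^0·-1^-2·+1^2 = +1.
(a,b)_11: α=0, u≡2; β=1, v≡9 (mod 11); (2|11)=-1, (9|11)=+1; sign (−1)^0·-1^1·+1^0 = -1.
(a,b)_5: α=0, u≡3; β=-2, v≡1 (mod 5); (3|5)=-1, (1|5)=+1; sign (−1)^0·-1^-2·+1^0 = +1.
(a,b)_3: α=-6, u≡2; β=2, v≡2 (mod 3); (2|3)=-1, (2|3)=-1; sign (−1)^0·-1^2·-1^-6 = +1.
(a,b)_13: α=2, u≡2; β=2, v≡4 (mod 13); (2|13)=-1, (4|13)=+1; sign (−1)^0·-1^2·+1^2 = +1.
(a,b)_7: α=4, u≡6; β=6, v≡1 (mod 7); (6|7)=-1, (1|7)=+1; sign (−1)^0·-1^6·+1^4 = +1.
(a,b)_29: α=1, u≡18; β=2, v≡20 (mod 29); (18|29)=-1, (20|29)=+1; sign (−1)^0·-1^2·+1^1 = +1.
(a,b)_41: α=2, u≡11; β=3, v≡24 (mod 41); (11|41)=-1, (24|41)=-1; sign (−1)^0·-1^3·-1^2 = -1.
(a,b)_∞: sgn(-58)=−, sgn(-451)=−, so -1.
(a,b)_2: α=-5, β=-8; u≡3, v≡5 (mod 8); ε(u)ε(v)=1·0, αω(v)=-5·1, βω(u)=-8·1; sum ≡ 1  ⇒  -1.
Ram(-58, -451) = {2, 11, 41, ∞}; no ℚ_2-point on the conic.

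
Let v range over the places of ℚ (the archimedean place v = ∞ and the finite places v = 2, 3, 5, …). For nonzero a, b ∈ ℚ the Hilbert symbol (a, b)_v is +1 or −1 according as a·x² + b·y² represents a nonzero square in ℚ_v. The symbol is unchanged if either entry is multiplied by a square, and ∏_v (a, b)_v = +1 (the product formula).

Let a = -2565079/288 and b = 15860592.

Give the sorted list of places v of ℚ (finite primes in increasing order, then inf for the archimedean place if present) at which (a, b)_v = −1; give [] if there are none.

[11, 17, 19, 43]

(a, b) ≡ (-42398, 110143) mod (ℚ^×)²; places V = {2, 3, 11, 17, 19, 29, 31, 43, ∞}.
(a,b)_43: α=1, u≡34; β=0, v≡42 (mod 43); (34|43)=-1, (42|43)=-1; sign (−1)^0·-1^0·-1^1 = -1.
(a,b)_2: α=-5, β=4; u≡1, v≡7 (mod 8); ε(u)ε(v)=0·1, αω(v)=-5·0, βω(u)=4·0; sum ≡ 0  ⇒  +1.
(a,b)_29: α=1, u≡15; β=0, v≡28 (mod 29); (15|29)=-1, (28|29)=+1; sign (−1)^0·-1^0·+1^1 = +1.
(a,b)_31: α=0, u≡19; β=1, v≡8 (mod 31); (19|31)=+1, (8|31)=+1; sign (−1)^0·+1^1·+1^0 = +1.
(a,b)_∞: sgn(-42398)=−, sgn(110143)=+, so +1.
(a,b)_3: α=-2, u≡1; β=2, v≡1 (mod 3); (1|3)=+1, (1|3)=+1; sign (−1)^0·+1^2·+1^-2 = +1.
(a,b)_17: α=1, u≡12; β=1, v≡16 (mod 17); (12|17)=-1, (16|17)=+1; sign (−1)^0·-1^1·+1^1 = -1.
(a,b)_19: α=0, u≡18; β=1, v≡3 (mod 19); (18|19)=-1, (3|19)=-1; sign (−1)^0·-1^1·-1^0 = -1.
(a,b)_11: α=2, u≡10; β=1, v≡3 (mod 11); (10|11)=-1, (3|11)=+1; sign (−1)^0·-1^1·+1^2 = -1.
Ram(-42398, 110143) = {11, 17, 19, 43}; no ℚ_11-point on the conic.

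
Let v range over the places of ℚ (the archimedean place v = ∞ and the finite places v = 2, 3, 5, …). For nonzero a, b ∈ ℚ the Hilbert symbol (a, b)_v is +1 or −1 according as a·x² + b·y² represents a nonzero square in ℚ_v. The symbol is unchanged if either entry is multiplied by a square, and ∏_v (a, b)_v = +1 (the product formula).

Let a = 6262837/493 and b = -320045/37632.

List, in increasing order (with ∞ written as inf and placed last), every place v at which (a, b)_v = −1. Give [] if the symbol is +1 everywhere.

Mod squares: a ≡ 65569, b ≡ -15. Check v ∈ {∞, 2, 3, 5, 7, 11, 17, 19, 23, 29, 31}.
v=29: a=29^-1·(≡22), b=29^0·(≡3) mod 29; (22|29)=+1, (3|29)=-1; (−1)^{-1·0·14}·(+1)^0·(-1)^-1 = -1.
v=23: a=23^0·(≡19), b=23^2·(≡4) mod 23; (19|23)=-1, (4|23)=+1; (−1)^{0·2·11}·(-1)^2·(+1)^0 = +1.
v=2: v_2(a)=0, v_2(b)=-8; units ≡ 1, 1 (mod 8); ε·ε+αω+βω = 0·0+0·0+-8·0 ≡ 0  ⇒  (a,b)_2 = +1.
v=7: a=7^3·(≡1), b=7^-2·(≡6) mod 7; (1|7)=+1, (6|7)=-1; (−1)^{3·-2·3}·(+1)^-2·(-1)^3 = -1.
v=5: a=5^0·(≡4), b=5^1·(≡3) mod 5; (4|5)=+1, (3|5)=-1; (−1)^{0·1·2}·(+1)^1·(-1)^0 = +1.
v=3: a=3^0·(≡1), b=3^-1·(≡1) mod 3; (1|3)=+1, (1|3)=+1; (−1)^{0·-1·1}·(+1)^-1·(+1)^0 = +1.
v=11: a=11^0·(≡1), b=11^2·(≡6) mod 11; (1|11)=+1, (6|11)=-1; (−1)^{0·2·5}·(+1)^2·(-1)^0 = +1.
v=19: a=19^1·(≡8), b=19^0·(≡4) mod 19; (8|19)=-1, (4|19)=+1; (−1)^{1·0·9}·(-1)^0·(+1)^1 = +1.
v=17: a=17^-1·(≡13), b=17^0·(≡9) mod 17; (13|17)=+1, (9|17)=+1; (−1)^{-1·0·8}·(+1)^0·(+1)^-1 = +1.
v=31: a=31^2·(≡8), b=31^0·(≡16) mod 31; (8|31)=+1, (16|31)=+1; (−1)^{2·0·15}·(+1)^0·(+1)^2 = +1.
v=∞: 65569 > 0 and -15 < 0  ⇒  (a,b)_∞ = +1.
|Ram(65569, -15)| = 2, even; anisotropic at {7, 29}.

[7, 29]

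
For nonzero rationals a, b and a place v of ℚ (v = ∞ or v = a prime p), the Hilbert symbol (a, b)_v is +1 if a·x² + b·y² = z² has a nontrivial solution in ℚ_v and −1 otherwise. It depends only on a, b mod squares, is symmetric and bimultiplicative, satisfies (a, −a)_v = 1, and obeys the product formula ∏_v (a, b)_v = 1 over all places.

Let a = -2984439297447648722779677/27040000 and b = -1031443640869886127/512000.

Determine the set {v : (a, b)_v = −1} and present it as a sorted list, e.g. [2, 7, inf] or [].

(a, b) ≡ (-437, -144115) mod (ℚ^×)²; places V = {2, 3, 5, 13, 19, 23, 37, 41, ∞}.
(a,b)_41: α=2, u≡7; β=1, v≡26 (mod 41); (7|41)=-1, (26|41)=-1; sign (−1)^0·-1^1·-1^2 = -1.
(a,b)_23: α=3, u≡16; β=2, v≡4 (mod 23); (16|23)=+1, (4|23)=+1; sign (−1)^0·+1^2·+1^3 = +1.
(a,b)_2: α=-8, β=-12; u≡3, v≡5 (mod 8); ε(u)ε(v)=1·0, αω(v)=-8·1, βω(u)=-12·1; sum ≡ 0  ⇒  +1.
(a,b)_∞: sgn(-437)=−, sgn(-144115)=−, so -1.
(a,b)_13: α=-2, u≡2; β=4, v≡12 (mod 13); (2|13)=-1, (12|13)=+1; sign (−1)^0·-1^4·+1^-2 = +1.
(a,b)_19: α=5, u≡13; β=3, v≡18 (mod 19); (13|19)=-1, (18|19)=-1; sign (−1)^1·-1^3·-1^5 = -1.
(a,b)_3: α=16, u≡1; β=8, v≡2 (mod 3); (1|3)=+1, (2|3)=-1; sign (−1)^0·+1^8·-1^16 = +1.
(a,b)_37: α=2, u≡7; β=1, v≡4 (mod 37); (7|37)=+1, (4|37)=+1; sign (−1)^0·+1^1·+1^2 = +1.
(a,b)_5: α=-4, u≡2; β=-3, v≡3 (mod 5); (2|5)=-1, (3|5)=-1; sign (−1)^0·-1^-3·-1^-4 = -1.
(-437, -144115 / ℚ) ramifies at {5, 19, 41, ∞}: a division algebra.

[5, 19, 41, inf]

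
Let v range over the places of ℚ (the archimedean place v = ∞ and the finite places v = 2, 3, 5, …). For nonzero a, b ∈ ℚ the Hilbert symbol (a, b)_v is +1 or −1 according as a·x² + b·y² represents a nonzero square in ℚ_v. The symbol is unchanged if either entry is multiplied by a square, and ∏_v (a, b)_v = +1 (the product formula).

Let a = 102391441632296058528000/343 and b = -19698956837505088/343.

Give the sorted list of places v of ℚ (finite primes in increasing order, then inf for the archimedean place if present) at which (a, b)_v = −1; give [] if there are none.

Mod squares: a ≡ 317135, b ≡ -36653071. Check v ∈ {∞, 2, 3, 5, 7, 11, 13, 17, 19, 29, 41, 43}.
v=5: a=5^3·(≡3), b=5^0·(≡4) mod 5; (3|5)=-1, (4|5)=+1; (−1)^{3·0·2}·(-1)^0·(+1)^3 = +1.
v=17: a=17^3·(≡10), b=17^3·(≡1) mod 17; (10|17)=-1, (1|17)=+1; (−1)^{3·3·8}·(-1)^3·(+1)^3 = -1.
v=43: a=43^2·(≡11), b=43^1·(≡14) mod 43; (11|43)=+1, (14|43)=+1; (−1)^{2·1·21}·(+1)^1·(+1)^2 = +1.
v=29: a=29^0·(≡23), b=29^1·(≡18) mod 29; (23|29)=+1, (18|29)=-1; (−1)^{0·1·14}·(+1)^1·(-1)^0 = +1.
v=7: a=7^-3·(≡1), b=7^-3·(≡4) mod 7; (1|7)=+1, (4|7)=+1; (−1)^{-3·-3·3}·(+1)^-3·(+1)^-3 = -1.
v=19: a=19^2·(≡6), b=19^1·(≡14) mod 19; (6|19)=+1, (14|19)=-1; (−1)^{2·1·9}·(+1)^1·(-1)^2 = +1.
v=∞: 317135 > 0 and -36653071 < 0  ⇒  (a,b)_∞ = +1.
v=11: a=11^2·(≡3), b=11^2·(≡6) mod 11; (3|11)=+1, (6|11)=-1; (−1)^{2·2·5}·(+1)^2·(-1)^2 = +1.
v=2: v_2(a)=8, v_2(b)=6; units ≡ 7, 1 (mod 8); ε·ε+αω+βω = 1·0+8·0+6·0 ≡ 0  ⇒  (a,b)_2 = +1.
v=13: a=13^1·(≡7), b=13^1·(≡1) mod 13; (7|13)=-1, (1|13)=+1; (−1)^{1·1·6}·(-1)^1·(+1)^1 = -1.
v=3: a=3^2·(≡2), b=3^0·(≡2) mod 3; (2|3)=-1, (2|3)=-1; (−1)^{2·0·1}·(-1)^0·(-1)^2 = +1.
v=41: a=41^3·(≡17), b=41^2·(≡15) mod 41; (17|41)=-1, (15|41)=-1; (−1)^{3·2·20}·(-1)^2·(-1)^3 = -1.
(317135, -36653071 / ℚ) ramifies at {7, 13, 17, 41}: a division algebra.

[7, 13, 17, 41]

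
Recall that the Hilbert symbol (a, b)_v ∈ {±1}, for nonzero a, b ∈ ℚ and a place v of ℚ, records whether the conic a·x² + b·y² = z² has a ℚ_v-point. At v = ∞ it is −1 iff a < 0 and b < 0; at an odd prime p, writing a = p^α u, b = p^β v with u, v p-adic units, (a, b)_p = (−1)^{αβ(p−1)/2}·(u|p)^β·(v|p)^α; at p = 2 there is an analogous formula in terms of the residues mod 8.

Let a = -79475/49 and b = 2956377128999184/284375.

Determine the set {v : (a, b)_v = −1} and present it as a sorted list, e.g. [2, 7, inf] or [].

[7, 11, 13, 17]

(a, b) ≡ (-11, 255255) mod (ℚ^×)²; places V = {2, 3, 5, 7, 11, 13, 17, 31, ∞}.
(a,b)_17: α=2, u≡10; β=3, v≡8 (mod 17); (10|17)=-1, (8|17)=+1; sign (−1)^0·-1^3·+1^2 = -1.
(a,b)_7: α=-2, u≡3; β=-1, v≡4 (mod 7); (3|7)=-1, (4|7)=+1; sign (−1)^0·-1^-1·+1^-2 = -1.
(a,b)_3: α=0, u≡1; β=5, v≡2 (mod 3); (1|3)=+1, (2|3)=-1; sign (−1)^0·+1^5·-1^0 = +1.
(a,b)_13: α=0, u≡2; β=-1, v≡8 (mod 13); (2|13)=-1, (8|13)=-1; sign (−1)^0·-1^-1·-1^0 = -1.
(a,b)_31: α=0, u≡16; β=2, v≡20 (mod 31); (16|31)=+1, (20|31)=+1; sign (−1)^0·+1^2·+1^0 = +1.
(a,b)_5: α=2, u≡4; β=-5, v≡4 (mod 5); (4|5)=+1, (4|5)=+1; sign (−1)^0·+1^-5·+1^2 = +1.
(a,b)_11: α=1, u≡7; β=5, v≡10 (mod 11); (7|11)=-1, (10|11)=-1; sign (−1)^1·-1^5·-1^1 = -1.
(a,b)_∞: sgn(-11)=−, sgn(255255)=+, so +1.
(a,b)_2: α=0, β=4; u≡5, v≡7 (mod 8); ε(u)ε(v)=0·1, αω(v)=0·0, βω(u)=4·1; sum ≡ 0  ⇒  +1.
(-11, 255255 / ℚ) ramifies at {7, 11, 13, 17}: a division algebra.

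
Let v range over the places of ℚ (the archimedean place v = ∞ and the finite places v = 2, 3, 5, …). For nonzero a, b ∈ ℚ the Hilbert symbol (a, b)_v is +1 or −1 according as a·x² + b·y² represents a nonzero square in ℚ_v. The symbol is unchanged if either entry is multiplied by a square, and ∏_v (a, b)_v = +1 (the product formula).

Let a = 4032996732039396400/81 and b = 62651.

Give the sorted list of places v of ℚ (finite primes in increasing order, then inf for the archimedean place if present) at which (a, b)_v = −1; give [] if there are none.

[2, 31, 41, 43]

(a, b) ≡ (2568691, 62651) mod (ℚ^×)²; places V = {2, 3, 5, 31, 41, 43, 47, ∞}.
(a,b)_3: α=-4, u≡1; β=0, v≡2 (mod 3); (1|3)=+1, (2|3)=-1; sign (−1)^0·+1^0·-1^-4 = +1.
(a,b)_31: α=3, u≡13; β=1, v≡6 (mod 31); (13|31)=-1, (6|31)=-1; sign (−1)^1·-1^1·-1^3 = -1.
(a,b)_41: α=1, u≡24; β=0, v≡3 (mod 41); (24|41)=-1, (3|41)=-1; sign (−1)^0·-1^0·-1^1 = -1.
(a,b)_2: α=4, β=0; u≡3, v≡3 (mod 8); ε(u)ε(v)=1·1, αω(v)=4·1, βω(u)=0·1; sum ≡ 1  ⇒  -1.
(a,b)_5: α=2, u≡1; β=0, v≡1 (mod 5); (1|5)=+1, (1|5)=+1; sign (−1)^0·+1^0·+1^2 = +1.
(a,b)_43: α=3, u≡38; β=1, v≡38 (mod 43); (38|43)=+1, (38|43)=+1; sign (−1)^1·+1^1·+1^3 = -1.
(a,b)_∞: sgn(2568691)=+, sgn(62651)=+, so +1.
(a,b)_47: α=3, u≡13; β=1, v≡17 (mod 47); (13|47)=-1, (17|47)=+1; sign (−1)^1·-1^1·+1^3 = +1.
(2568691, 62651 / ℚ) ramifies at {2, 31, 41, 43}: a division algebra.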